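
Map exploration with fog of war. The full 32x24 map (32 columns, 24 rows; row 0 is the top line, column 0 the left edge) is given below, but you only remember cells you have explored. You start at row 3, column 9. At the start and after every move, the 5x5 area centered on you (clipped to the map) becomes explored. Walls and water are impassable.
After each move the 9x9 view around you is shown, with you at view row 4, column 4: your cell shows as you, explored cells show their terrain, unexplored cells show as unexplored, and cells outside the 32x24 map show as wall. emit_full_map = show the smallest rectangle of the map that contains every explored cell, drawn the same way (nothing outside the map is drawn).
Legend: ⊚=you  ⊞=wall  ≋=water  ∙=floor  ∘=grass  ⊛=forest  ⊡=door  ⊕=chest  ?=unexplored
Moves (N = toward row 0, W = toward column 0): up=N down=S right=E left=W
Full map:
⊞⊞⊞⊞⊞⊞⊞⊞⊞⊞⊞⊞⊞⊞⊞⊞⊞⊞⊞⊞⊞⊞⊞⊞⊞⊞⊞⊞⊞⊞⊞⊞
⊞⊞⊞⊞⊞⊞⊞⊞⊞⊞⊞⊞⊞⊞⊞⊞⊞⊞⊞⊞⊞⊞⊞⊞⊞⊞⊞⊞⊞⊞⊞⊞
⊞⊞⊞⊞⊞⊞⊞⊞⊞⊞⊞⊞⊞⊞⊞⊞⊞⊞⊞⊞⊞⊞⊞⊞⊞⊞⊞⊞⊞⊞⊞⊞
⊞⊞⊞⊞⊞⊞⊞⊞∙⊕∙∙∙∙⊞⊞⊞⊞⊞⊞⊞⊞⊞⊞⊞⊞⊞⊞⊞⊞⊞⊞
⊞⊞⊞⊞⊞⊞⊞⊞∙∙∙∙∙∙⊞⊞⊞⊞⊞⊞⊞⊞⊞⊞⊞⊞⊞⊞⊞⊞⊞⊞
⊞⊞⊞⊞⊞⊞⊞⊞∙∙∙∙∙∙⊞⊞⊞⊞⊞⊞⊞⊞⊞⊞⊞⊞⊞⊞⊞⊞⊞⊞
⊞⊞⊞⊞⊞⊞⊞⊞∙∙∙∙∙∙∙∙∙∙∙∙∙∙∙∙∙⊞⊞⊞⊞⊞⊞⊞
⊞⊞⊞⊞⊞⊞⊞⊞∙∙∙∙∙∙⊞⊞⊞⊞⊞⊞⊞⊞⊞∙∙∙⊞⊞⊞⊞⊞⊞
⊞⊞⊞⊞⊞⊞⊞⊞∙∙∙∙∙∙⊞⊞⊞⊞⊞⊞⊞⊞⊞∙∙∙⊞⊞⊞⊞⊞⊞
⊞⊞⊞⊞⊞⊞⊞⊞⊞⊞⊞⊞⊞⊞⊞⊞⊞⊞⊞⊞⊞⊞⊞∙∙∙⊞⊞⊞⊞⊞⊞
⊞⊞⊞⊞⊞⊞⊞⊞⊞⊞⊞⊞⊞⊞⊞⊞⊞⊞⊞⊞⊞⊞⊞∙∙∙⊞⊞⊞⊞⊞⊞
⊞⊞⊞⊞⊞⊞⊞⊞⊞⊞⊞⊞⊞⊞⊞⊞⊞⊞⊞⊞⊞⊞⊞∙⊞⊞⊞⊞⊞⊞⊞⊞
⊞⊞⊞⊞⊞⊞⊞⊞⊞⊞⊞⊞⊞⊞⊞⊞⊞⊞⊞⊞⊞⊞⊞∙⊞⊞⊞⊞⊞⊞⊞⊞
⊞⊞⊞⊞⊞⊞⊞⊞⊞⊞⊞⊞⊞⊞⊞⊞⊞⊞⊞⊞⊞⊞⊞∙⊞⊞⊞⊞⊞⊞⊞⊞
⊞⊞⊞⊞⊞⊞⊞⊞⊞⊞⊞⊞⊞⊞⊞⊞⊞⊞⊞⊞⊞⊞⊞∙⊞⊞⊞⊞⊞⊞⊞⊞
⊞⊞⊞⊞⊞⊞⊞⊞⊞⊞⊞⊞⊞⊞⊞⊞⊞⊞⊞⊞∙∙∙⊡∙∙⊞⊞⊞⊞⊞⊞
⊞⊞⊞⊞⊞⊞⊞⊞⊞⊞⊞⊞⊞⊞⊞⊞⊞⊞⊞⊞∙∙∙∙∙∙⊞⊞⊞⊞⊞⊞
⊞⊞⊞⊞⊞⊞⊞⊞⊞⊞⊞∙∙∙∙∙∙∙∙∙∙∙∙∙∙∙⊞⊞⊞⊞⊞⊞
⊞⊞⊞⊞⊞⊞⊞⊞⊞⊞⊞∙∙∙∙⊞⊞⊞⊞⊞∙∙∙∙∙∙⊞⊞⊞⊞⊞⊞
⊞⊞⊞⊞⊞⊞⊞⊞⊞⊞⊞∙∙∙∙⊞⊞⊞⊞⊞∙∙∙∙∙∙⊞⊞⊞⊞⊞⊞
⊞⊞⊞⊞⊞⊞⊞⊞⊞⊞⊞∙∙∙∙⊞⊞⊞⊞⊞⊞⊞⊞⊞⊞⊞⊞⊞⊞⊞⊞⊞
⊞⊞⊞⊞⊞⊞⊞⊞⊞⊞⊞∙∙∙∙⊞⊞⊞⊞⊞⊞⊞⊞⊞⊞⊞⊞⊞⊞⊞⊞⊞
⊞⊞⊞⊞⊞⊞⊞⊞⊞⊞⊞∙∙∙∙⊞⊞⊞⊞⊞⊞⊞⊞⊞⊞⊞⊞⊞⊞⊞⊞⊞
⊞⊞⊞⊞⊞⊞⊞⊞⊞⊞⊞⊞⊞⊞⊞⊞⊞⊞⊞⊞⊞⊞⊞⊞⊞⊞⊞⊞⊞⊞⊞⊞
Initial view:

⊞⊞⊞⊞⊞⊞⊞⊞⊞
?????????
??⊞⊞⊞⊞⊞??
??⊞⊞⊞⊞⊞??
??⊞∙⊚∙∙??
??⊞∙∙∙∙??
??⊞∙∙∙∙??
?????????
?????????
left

⊞⊞⊞⊞⊞⊞⊞⊞⊞
?????????
??⊞⊞⊞⊞⊞⊞?
??⊞⊞⊞⊞⊞⊞?
??⊞⊞⊚⊕∙∙?
??⊞⊞∙∙∙∙?
??⊞⊞∙∙∙∙?
?????????
?????????

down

?????????
??⊞⊞⊞⊞⊞⊞?
??⊞⊞⊞⊞⊞⊞?
??⊞⊞∙⊕∙∙?
??⊞⊞⊚∙∙∙?
??⊞⊞∙∙∙∙?
??⊞⊞∙∙∙??
?????????
?????????

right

?????????
?⊞⊞⊞⊞⊞⊞??
?⊞⊞⊞⊞⊞⊞??
?⊞⊞∙⊕∙∙??
?⊞⊞∙⊚∙∙??
?⊞⊞∙∙∙∙??
?⊞⊞∙∙∙∙??
?????????
?????????

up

⊞⊞⊞⊞⊞⊞⊞⊞⊞
?????????
?⊞⊞⊞⊞⊞⊞??
?⊞⊞⊞⊞⊞⊞??
?⊞⊞∙⊚∙∙??
?⊞⊞∙∙∙∙??
?⊞⊞∙∙∙∙??
?⊞⊞∙∙∙∙??
?????????

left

⊞⊞⊞⊞⊞⊞⊞⊞⊞
?????????
??⊞⊞⊞⊞⊞⊞?
??⊞⊞⊞⊞⊞⊞?
??⊞⊞⊚⊕∙∙?
??⊞⊞∙∙∙∙?
??⊞⊞∙∙∙∙?
??⊞⊞∙∙∙∙?
?????????

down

?????????
??⊞⊞⊞⊞⊞⊞?
??⊞⊞⊞⊞⊞⊞?
??⊞⊞∙⊕∙∙?
??⊞⊞⊚∙∙∙?
??⊞⊞∙∙∙∙?
??⊞⊞∙∙∙∙?
?????????
?????????

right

?????????
?⊞⊞⊞⊞⊞⊞??
?⊞⊞⊞⊞⊞⊞??
?⊞⊞∙⊕∙∙??
?⊞⊞∙⊚∙∙??
?⊞⊞∙∙∙∙??
?⊞⊞∙∙∙∙??
?????????
?????????

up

⊞⊞⊞⊞⊞⊞⊞⊞⊞
?????????
?⊞⊞⊞⊞⊞⊞??
?⊞⊞⊞⊞⊞⊞??
?⊞⊞∙⊚∙∙??
?⊞⊞∙∙∙∙??
?⊞⊞∙∙∙∙??
?⊞⊞∙∙∙∙??
?????????

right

⊞⊞⊞⊞⊞⊞⊞⊞⊞
?????????
⊞⊞⊞⊞⊞⊞⊞??
⊞⊞⊞⊞⊞⊞⊞??
⊞⊞∙⊕⊚∙∙??
⊞⊞∙∙∙∙∙??
⊞⊞∙∙∙∙∙??
⊞⊞∙∙∙∙???
?????????

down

?????????
⊞⊞⊞⊞⊞⊞⊞??
⊞⊞⊞⊞⊞⊞⊞??
⊞⊞∙⊕∙∙∙??
⊞⊞∙∙⊚∙∙??
⊞⊞∙∙∙∙∙??
⊞⊞∙∙∙∙∙??
?????????
?????????

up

⊞⊞⊞⊞⊞⊞⊞⊞⊞
?????????
⊞⊞⊞⊞⊞⊞⊞??
⊞⊞⊞⊞⊞⊞⊞??
⊞⊞∙⊕⊚∙∙??
⊞⊞∙∙∙∙∙??
⊞⊞∙∙∙∙∙??
⊞⊞∙∙∙∙∙??
?????????

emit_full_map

⊞⊞⊞⊞⊞⊞⊞
⊞⊞⊞⊞⊞⊞⊞
⊞⊞∙⊕⊚∙∙
⊞⊞∙∙∙∙∙
⊞⊞∙∙∙∙∙
⊞⊞∙∙∙∙∙

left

⊞⊞⊞⊞⊞⊞⊞⊞⊞
?????????
?⊞⊞⊞⊞⊞⊞⊞?
?⊞⊞⊞⊞⊞⊞⊞?
?⊞⊞∙⊚∙∙∙?
?⊞⊞∙∙∙∙∙?
?⊞⊞∙∙∙∙∙?
?⊞⊞∙∙∙∙∙?
?????????

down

?????????
?⊞⊞⊞⊞⊞⊞⊞?
?⊞⊞⊞⊞⊞⊞⊞?
?⊞⊞∙⊕∙∙∙?
?⊞⊞∙⊚∙∙∙?
?⊞⊞∙∙∙∙∙?
?⊞⊞∙∙∙∙∙?
?????????
?????????

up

⊞⊞⊞⊞⊞⊞⊞⊞⊞
?????????
?⊞⊞⊞⊞⊞⊞⊞?
?⊞⊞⊞⊞⊞⊞⊞?
?⊞⊞∙⊚∙∙∙?
?⊞⊞∙∙∙∙∙?
?⊞⊞∙∙∙∙∙?
?⊞⊞∙∙∙∙∙?
?????????

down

?????????
?⊞⊞⊞⊞⊞⊞⊞?
?⊞⊞⊞⊞⊞⊞⊞?
?⊞⊞∙⊕∙∙∙?
?⊞⊞∙⊚∙∙∙?
?⊞⊞∙∙∙∙∙?
?⊞⊞∙∙∙∙∙?
?????????
?????????

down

?⊞⊞⊞⊞⊞⊞⊞?
?⊞⊞⊞⊞⊞⊞⊞?
?⊞⊞∙⊕∙∙∙?
?⊞⊞∙∙∙∙∙?
?⊞⊞∙⊚∙∙∙?
?⊞⊞∙∙∙∙∙?
??⊞∙∙∙∙??
?????????
?????????

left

??⊞⊞⊞⊞⊞⊞⊞
??⊞⊞⊞⊞⊞⊞⊞
??⊞⊞∙⊕∙∙∙
??⊞⊞∙∙∙∙∙
??⊞⊞⊚∙∙∙∙
??⊞⊞∙∙∙∙∙
??⊞⊞∙∙∙∙?
?????????
?????????

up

?????????
??⊞⊞⊞⊞⊞⊞⊞
??⊞⊞⊞⊞⊞⊞⊞
??⊞⊞∙⊕∙∙∙
??⊞⊞⊚∙∙∙∙
??⊞⊞∙∙∙∙∙
??⊞⊞∙∙∙∙∙
??⊞⊞∙∙∙∙?
?????????

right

?????????
?⊞⊞⊞⊞⊞⊞⊞?
?⊞⊞⊞⊞⊞⊞⊞?
?⊞⊞∙⊕∙∙∙?
?⊞⊞∙⊚∙∙∙?
?⊞⊞∙∙∙∙∙?
?⊞⊞∙∙∙∙∙?
?⊞⊞∙∙∙∙??
?????????

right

?????????
⊞⊞⊞⊞⊞⊞⊞??
⊞⊞⊞⊞⊞⊞⊞??
⊞⊞∙⊕∙∙∙??
⊞⊞∙∙⊚∙∙??
⊞⊞∙∙∙∙∙??
⊞⊞∙∙∙∙∙??
⊞⊞∙∙∙∙???
?????????

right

?????????
⊞⊞⊞⊞⊞⊞???
⊞⊞⊞⊞⊞⊞⊞??
⊞∙⊕∙∙∙∙??
⊞∙∙∙⊚∙∙??
⊞∙∙∙∙∙∙??
⊞∙∙∙∙∙∙??
⊞∙∙∙∙????
?????????

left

?????????
⊞⊞⊞⊞⊞⊞⊞??
⊞⊞⊞⊞⊞⊞⊞⊞?
⊞⊞∙⊕∙∙∙∙?
⊞⊞∙∙⊚∙∙∙?
⊞⊞∙∙∙∙∙∙?
⊞⊞∙∙∙∙∙∙?
⊞⊞∙∙∙∙???
?????????

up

⊞⊞⊞⊞⊞⊞⊞⊞⊞
?????????
⊞⊞⊞⊞⊞⊞⊞??
⊞⊞⊞⊞⊞⊞⊞⊞?
⊞⊞∙⊕⊚∙∙∙?
⊞⊞∙∙∙∙∙∙?
⊞⊞∙∙∙∙∙∙?
⊞⊞∙∙∙∙∙∙?
⊞⊞∙∙∙∙???

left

⊞⊞⊞⊞⊞⊞⊞⊞⊞
?????????
?⊞⊞⊞⊞⊞⊞⊞?
?⊞⊞⊞⊞⊞⊞⊞⊞
?⊞⊞∙⊚∙∙∙∙
?⊞⊞∙∙∙∙∙∙
?⊞⊞∙∙∙∙∙∙
?⊞⊞∙∙∙∙∙∙
?⊞⊞∙∙∙∙??

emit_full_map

⊞⊞⊞⊞⊞⊞⊞?
⊞⊞⊞⊞⊞⊞⊞⊞
⊞⊞∙⊚∙∙∙∙
⊞⊞∙∙∙∙∙∙
⊞⊞∙∙∙∙∙∙
⊞⊞∙∙∙∙∙∙
⊞⊞∙∙∙∙??

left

⊞⊞⊞⊞⊞⊞⊞⊞⊞
?????????
??⊞⊞⊞⊞⊞⊞⊞
??⊞⊞⊞⊞⊞⊞⊞
??⊞⊞⊚⊕∙∙∙
??⊞⊞∙∙∙∙∙
??⊞⊞∙∙∙∙∙
??⊞⊞∙∙∙∙∙
??⊞⊞∙∙∙∙?

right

⊞⊞⊞⊞⊞⊞⊞⊞⊞
?????????
?⊞⊞⊞⊞⊞⊞⊞?
?⊞⊞⊞⊞⊞⊞⊞⊞
?⊞⊞∙⊚∙∙∙∙
?⊞⊞∙∙∙∙∙∙
?⊞⊞∙∙∙∙∙∙
?⊞⊞∙∙∙∙∙∙
?⊞⊞∙∙∙∙??

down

?????????
?⊞⊞⊞⊞⊞⊞⊞?
?⊞⊞⊞⊞⊞⊞⊞⊞
?⊞⊞∙⊕∙∙∙∙
?⊞⊞∙⊚∙∙∙∙
?⊞⊞∙∙∙∙∙∙
?⊞⊞∙∙∙∙∙∙
?⊞⊞∙∙∙∙??
?????????


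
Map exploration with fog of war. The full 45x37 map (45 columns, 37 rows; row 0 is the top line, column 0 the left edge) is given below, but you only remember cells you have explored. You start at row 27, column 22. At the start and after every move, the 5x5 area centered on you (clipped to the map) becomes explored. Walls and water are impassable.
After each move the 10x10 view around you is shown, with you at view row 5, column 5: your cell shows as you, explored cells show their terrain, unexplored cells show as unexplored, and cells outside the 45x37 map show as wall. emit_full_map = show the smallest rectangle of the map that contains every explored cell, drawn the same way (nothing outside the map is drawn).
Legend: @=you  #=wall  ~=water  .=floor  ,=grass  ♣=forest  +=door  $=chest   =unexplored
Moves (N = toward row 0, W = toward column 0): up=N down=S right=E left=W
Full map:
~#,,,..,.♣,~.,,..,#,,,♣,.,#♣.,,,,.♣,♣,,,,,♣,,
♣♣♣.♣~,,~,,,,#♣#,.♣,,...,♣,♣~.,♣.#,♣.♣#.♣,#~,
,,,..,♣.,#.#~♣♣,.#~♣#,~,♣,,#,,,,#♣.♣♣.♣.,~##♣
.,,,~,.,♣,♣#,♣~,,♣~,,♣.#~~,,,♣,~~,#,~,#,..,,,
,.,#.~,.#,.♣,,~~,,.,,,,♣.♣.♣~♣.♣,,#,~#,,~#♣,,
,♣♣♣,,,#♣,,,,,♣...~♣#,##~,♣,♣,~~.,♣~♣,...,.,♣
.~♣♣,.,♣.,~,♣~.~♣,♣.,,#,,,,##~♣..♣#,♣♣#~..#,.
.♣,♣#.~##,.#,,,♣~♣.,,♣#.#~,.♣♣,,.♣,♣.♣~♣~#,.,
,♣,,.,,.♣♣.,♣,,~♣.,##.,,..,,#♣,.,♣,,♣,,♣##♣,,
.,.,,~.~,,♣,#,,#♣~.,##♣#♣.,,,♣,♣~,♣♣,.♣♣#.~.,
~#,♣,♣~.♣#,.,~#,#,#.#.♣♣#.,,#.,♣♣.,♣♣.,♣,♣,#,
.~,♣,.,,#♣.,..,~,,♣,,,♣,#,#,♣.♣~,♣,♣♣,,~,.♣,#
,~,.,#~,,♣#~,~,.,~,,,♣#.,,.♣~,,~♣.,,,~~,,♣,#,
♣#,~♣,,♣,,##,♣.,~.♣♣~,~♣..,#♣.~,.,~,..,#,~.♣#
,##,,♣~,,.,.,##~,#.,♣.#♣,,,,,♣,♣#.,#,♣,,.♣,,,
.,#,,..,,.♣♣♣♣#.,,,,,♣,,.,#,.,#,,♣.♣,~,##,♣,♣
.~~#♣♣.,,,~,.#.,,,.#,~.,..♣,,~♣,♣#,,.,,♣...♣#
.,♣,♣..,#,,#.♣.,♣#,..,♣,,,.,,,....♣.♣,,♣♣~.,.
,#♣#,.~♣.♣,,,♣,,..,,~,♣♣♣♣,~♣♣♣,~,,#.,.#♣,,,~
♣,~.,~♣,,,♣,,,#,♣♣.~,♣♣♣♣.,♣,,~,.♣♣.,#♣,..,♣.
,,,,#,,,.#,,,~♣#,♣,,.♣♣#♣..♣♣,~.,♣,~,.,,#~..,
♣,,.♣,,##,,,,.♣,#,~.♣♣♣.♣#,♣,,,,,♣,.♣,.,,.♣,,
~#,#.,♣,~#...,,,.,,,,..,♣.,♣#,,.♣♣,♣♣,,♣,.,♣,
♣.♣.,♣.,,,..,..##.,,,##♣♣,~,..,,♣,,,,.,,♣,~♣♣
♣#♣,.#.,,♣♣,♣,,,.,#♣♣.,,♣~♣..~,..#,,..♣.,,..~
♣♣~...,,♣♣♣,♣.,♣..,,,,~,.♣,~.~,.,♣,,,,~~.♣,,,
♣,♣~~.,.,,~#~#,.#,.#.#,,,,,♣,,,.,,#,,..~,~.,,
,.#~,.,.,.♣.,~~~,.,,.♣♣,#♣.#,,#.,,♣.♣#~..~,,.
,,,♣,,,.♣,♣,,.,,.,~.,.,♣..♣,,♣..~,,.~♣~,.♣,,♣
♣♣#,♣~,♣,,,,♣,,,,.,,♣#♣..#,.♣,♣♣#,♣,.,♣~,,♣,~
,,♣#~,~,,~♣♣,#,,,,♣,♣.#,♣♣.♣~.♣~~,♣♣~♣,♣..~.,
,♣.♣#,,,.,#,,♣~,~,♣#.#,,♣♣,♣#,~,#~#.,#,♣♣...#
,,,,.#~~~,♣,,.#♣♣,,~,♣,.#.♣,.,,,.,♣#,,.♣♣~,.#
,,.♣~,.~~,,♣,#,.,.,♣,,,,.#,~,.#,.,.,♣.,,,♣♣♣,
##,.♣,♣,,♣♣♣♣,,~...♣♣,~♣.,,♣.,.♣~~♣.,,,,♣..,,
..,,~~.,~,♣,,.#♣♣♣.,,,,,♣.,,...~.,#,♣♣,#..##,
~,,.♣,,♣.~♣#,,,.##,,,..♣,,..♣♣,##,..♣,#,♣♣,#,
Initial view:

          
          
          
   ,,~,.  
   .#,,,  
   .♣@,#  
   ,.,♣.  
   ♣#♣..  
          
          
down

          
          
   ,,~,.  
   .#,,,  
   .♣♣,#  
   ,.@♣.  
   ♣#♣..  
   ♣.#,♣  
          
          

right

          
          
  ,,~,.   
  .#,,,,  
  .♣♣,#♣  
  ,.,@..  
  ♣#♣..#  
  ♣.#,♣♣  
          
          

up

          
          
          
  ,,~,.♣  
  .#,,,,  
  .♣♣@#♣  
  ,.,♣..  
  ♣#♣..#  
  ♣.#,♣♣  
          

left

          
          
          
   ,,~,.♣ 
   .#,,,, 
   .♣@,#♣ 
   ,.,♣.. 
   ♣#♣..# 
   ♣.#,♣♣ 
          

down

          
          
   ,,~,.♣ 
   .#,,,, 
   .♣♣,#♣ 
   ,.@♣.. 
   ♣#♣..# 
   ♣.#,♣♣ 
          
          

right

          
          
  ,,~,.♣  
  .#,,,,  
  .♣♣,#♣  
  ,.,@..  
  ♣#♣..#  
  ♣.#,♣♣  
          
          

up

          
          
          
  ,,~,.♣  
  .#,,,,  
  .♣♣@#♣  
  ,.,♣..  
  ♣#♣..#  
  ♣.#,♣♣  
          

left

          
          
          
   ,,~,.♣ 
   .#,,,, 
   .♣@,#♣ 
   ,.,♣.. 
   ♣#♣..# 
   ♣.#,♣♣ 
          


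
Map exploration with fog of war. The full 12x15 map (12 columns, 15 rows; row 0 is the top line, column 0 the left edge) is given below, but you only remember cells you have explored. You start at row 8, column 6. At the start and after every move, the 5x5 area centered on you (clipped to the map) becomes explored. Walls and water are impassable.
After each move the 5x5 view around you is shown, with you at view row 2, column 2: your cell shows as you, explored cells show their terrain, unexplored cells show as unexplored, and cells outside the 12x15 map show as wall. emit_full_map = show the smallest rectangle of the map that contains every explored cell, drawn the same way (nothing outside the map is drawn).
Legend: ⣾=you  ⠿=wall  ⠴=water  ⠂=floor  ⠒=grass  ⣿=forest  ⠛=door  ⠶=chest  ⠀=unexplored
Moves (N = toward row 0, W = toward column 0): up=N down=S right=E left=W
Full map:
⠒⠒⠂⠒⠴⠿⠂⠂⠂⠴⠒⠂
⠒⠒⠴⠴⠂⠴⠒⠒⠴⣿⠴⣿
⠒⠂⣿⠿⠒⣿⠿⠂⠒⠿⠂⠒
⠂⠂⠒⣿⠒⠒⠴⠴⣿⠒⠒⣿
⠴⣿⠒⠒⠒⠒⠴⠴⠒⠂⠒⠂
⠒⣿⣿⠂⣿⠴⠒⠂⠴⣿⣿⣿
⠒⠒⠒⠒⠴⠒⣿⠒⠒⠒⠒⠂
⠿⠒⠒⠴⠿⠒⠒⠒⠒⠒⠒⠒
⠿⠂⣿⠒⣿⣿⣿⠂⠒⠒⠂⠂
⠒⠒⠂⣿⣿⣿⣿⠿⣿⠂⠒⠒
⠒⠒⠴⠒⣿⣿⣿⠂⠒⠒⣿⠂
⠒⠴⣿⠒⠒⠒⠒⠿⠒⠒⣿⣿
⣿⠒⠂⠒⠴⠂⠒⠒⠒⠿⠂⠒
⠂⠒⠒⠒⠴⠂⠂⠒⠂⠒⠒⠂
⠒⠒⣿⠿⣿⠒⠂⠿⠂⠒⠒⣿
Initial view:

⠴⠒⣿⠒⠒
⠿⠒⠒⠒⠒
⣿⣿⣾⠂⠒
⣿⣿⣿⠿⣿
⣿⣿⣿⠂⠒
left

⠒⠴⠒⣿⠒
⠴⠿⠒⠒⠒
⠒⣿⣾⣿⠂
⣿⣿⣿⣿⠿
⠒⣿⣿⣿⠂

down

⠴⠿⠒⠒⠒
⠒⣿⣿⣿⠂
⣿⣿⣾⣿⠿
⠒⣿⣿⣿⠂
⠒⠒⠒⠒⠿

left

⠒⠴⠿⠒⠒
⣿⠒⣿⣿⣿
⠂⣿⣾⣿⣿
⠴⠒⣿⣿⣿
⣿⠒⠒⠒⠒

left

⠒⠒⠴⠿⠒
⠂⣿⠒⣿⣿
⠒⠂⣾⣿⣿
⠒⠴⠒⣿⣿
⠴⣿⠒⠒⠒

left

⠿⠒⠒⠴⠿
⠿⠂⣿⠒⣿
⠒⠒⣾⣿⣿
⠒⠒⠴⠒⣿
⠒⠴⣿⠒⠒

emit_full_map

⠀⠀⠀⠒⠴⠒⣿⠒⠒
⠿⠒⠒⠴⠿⠒⠒⠒⠒
⠿⠂⣿⠒⣿⣿⣿⠂⠒
⠒⠒⣾⣿⣿⣿⣿⠿⣿
⠒⠒⠴⠒⣿⣿⣿⠂⠒
⠒⠴⣿⠒⠒⠒⠒⠿⠀

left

⠿⠿⠒⠒⠴
⠿⠿⠂⣿⠒
⠿⠒⣾⠂⣿
⠿⠒⠒⠴⠒
⠿⠒⠴⣿⠒

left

⠿⠿⠿⠒⠒
⠿⠿⠿⠂⣿
⠿⠿⣾⠒⠂
⠿⠿⠒⠒⠴
⠿⠿⠒⠴⣿

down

⠿⠿⠿⠂⣿
⠿⠿⠒⠒⠂
⠿⠿⣾⠒⠴
⠿⠿⠒⠴⣿
⠿⠿⣿⠒⠂

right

⠿⠿⠂⣿⠒
⠿⠒⠒⠂⣿
⠿⠒⣾⠴⠒
⠿⠒⠴⣿⠒
⠿⣿⠒⠂⠒

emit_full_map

⠀⠀⠀⠒⠴⠒⣿⠒⠒
⠿⠒⠒⠴⠿⠒⠒⠒⠒
⠿⠂⣿⠒⣿⣿⣿⠂⠒
⠒⠒⠂⣿⣿⣿⣿⠿⣿
⠒⣾⠴⠒⣿⣿⣿⠂⠒
⠒⠴⣿⠒⠒⠒⠒⠿⠀
⣿⠒⠂⠒⠀⠀⠀⠀⠀


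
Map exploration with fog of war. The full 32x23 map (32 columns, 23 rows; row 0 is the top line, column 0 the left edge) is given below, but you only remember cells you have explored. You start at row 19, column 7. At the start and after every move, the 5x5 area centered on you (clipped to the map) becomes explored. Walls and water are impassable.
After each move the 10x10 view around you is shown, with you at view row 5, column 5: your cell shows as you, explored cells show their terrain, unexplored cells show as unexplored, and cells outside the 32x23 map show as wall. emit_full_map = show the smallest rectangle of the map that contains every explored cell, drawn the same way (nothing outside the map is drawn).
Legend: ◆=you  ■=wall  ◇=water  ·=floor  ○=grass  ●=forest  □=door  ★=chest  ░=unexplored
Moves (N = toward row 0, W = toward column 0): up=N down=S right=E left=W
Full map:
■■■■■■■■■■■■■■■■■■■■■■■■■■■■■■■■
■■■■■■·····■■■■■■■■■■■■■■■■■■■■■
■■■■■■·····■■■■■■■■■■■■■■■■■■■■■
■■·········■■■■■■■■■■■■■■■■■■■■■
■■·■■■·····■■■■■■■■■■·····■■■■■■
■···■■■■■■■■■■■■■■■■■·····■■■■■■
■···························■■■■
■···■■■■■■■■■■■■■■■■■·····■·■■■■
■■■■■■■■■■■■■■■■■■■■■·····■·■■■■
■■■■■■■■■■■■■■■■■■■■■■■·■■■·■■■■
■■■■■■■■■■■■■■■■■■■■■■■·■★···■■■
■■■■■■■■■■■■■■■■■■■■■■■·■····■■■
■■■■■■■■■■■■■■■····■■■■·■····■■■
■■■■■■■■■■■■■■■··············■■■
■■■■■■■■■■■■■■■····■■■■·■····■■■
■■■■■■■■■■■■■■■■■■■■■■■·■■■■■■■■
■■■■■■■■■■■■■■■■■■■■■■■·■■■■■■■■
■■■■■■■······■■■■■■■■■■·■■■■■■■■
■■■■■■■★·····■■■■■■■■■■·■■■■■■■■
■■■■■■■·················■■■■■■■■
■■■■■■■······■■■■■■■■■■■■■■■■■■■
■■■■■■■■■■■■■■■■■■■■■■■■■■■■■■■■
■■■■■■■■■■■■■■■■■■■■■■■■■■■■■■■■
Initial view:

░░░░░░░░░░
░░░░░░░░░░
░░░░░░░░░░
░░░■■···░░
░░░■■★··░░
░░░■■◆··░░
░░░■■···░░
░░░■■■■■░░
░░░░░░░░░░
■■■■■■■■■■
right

░░░░░░░░░░
░░░░░░░░░░
░░░░░░░░░░
░░■■····░░
░░■■★···░░
░░■■·◆··░░
░░■■····░░
░░■■■■■■░░
░░░░░░░░░░
■■■■■■■■■■

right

░░░░░░░░░░
░░░░░░░░░░
░░░░░░░░░░
░■■·····░░
░■■★····░░
░■■··◆··░░
░■■·····░░
░■■■■■■■░░
░░░░░░░░░░
■■■■■■■■■■

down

░░░░░░░░░░
░░░░░░░░░░
░■■·····░░
░■■★····░░
░■■·····░░
░■■··◆··░░
░■■■■■■■░░
░░░■■■■■░░
■■■■■■■■■■
■■■■■■■■■■

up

░░░░░░░░░░
░░░░░░░░░░
░░░░░░░░░░
░■■·····░░
░■■★····░░
░■■··◆··░░
░■■·····░░
░■■■■■■■░░
░░░■■■■■░░
■■■■■■■■■■

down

░░░░░░░░░░
░░░░░░░░░░
░■■·····░░
░■■★····░░
░■■·····░░
░■■··◆··░░
░■■■■■■■░░
░░░■■■■■░░
■■■■■■■■■■
■■■■■■■■■■

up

░░░░░░░░░░
░░░░░░░░░░
░░░░░░░░░░
░■■·····░░
░■■★····░░
░■■··◆··░░
░■■·····░░
░■■■■■■■░░
░░░■■■■■░░
■■■■■■■■■■

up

░░░░░░░░░░
░░░░░░░░░░
░░░░░░░░░░
░░░■■■■■░░
░■■·····░░
░■■★·◆··░░
░■■·····░░
░■■·····░░
░■■■■■■■░░
░░░■■■■■░░

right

░░░░░░░░░░
░░░░░░░░░░
░░░░░░░░░░
░░■■■■■■░░
■■······░░
■■★··◆··░░
■■······░░
■■······░░
■■■■■■■░░░
░░■■■■■░░░

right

░░░░░░░░░░
░░░░░░░░░░
░░░░░░░░░░
░■■■■■■■░░
■······■░░
■★···◆·■░░
■·······░░
■······■░░
■■■■■■░░░░
░■■■■■░░░░

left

░░░░░░░░░░
░░░░░░░░░░
░░░░░░░░░░
░░■■■■■■■░
■■······■░
■■★··◆··■░
■■·······░
■■······■░
■■■■■■■░░░
░░■■■■■░░░

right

░░░░░░░░░░
░░░░░░░░░░
░░░░░░░░░░
░■■■■■■■░░
■······■░░
■★···◆·■░░
■·······░░
■······■░░
■■■■■■░░░░
░■■■■■░░░░

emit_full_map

░░■■■■■■■
■■······■
■■★···◆·■
■■·······
■■······■
■■■■■■■░░
░░■■■■■░░

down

░░░░░░░░░░
░░░░░░░░░░
░■■■■■■■░░
■······■░░
■★·····■░░
■····◆··░░
■······■░░
■■■■■■■■░░
░■■■■■░░░░
■■■■■■■■■■

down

░░░░░░░░░░
░■■■■■■■░░
■······■░░
■★·····■░░
■·······░░
■····◆·■░░
■■■■■■■■░░
░■■■■■■■░░
■■■■■■■■■■
■■■■■■■■■■

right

░░░░░░░░░░
■■■■■■■░░░
······■░░░
★·····■■░░
········░░
·····◆■■░░
■■■■■■■■░░
■■■■■■■■░░
■■■■■■■■■■
■■■■■■■■■■

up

░░░░░░░░░░
░░░░░░░░░░
■■■■■■■░░░
······■■░░
★·····■■░░
·····◆··░░
······■■░░
■■■■■■■■░░
■■■■■■■■░░
■■■■■■■■■■

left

░░░░░░░░░░
░░░░░░░░░░
░■■■■■■■░░
■······■■░
■★·····■■░
■····◆···░
■······■■░
■■■■■■■■■░
░■■■■■■■■░
■■■■■■■■■■

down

░░░░░░░░░░
░■■■■■■■░░
■······■■░
■★·····■■░
■········░
■····◆·■■░
■■■■■■■■■░
░■■■■■■■■░
■■■■■■■■■■
■■■■■■■■■■

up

░░░░░░░░░░
░░░░░░░░░░
░■■■■■■■░░
■······■■░
■★·····■■░
■····◆···░
■······■■░
■■■■■■■■■░
░■■■■■■■■░
■■■■■■■■■■

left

░░░░░░░░░░
░░░░░░░░░░
░░■■■■■■■░
■■······■■
■■★·····■■
■■···◆····
■■······■■
■■■■■■■■■■
░░■■■■■■■■
■■■■■■■■■■


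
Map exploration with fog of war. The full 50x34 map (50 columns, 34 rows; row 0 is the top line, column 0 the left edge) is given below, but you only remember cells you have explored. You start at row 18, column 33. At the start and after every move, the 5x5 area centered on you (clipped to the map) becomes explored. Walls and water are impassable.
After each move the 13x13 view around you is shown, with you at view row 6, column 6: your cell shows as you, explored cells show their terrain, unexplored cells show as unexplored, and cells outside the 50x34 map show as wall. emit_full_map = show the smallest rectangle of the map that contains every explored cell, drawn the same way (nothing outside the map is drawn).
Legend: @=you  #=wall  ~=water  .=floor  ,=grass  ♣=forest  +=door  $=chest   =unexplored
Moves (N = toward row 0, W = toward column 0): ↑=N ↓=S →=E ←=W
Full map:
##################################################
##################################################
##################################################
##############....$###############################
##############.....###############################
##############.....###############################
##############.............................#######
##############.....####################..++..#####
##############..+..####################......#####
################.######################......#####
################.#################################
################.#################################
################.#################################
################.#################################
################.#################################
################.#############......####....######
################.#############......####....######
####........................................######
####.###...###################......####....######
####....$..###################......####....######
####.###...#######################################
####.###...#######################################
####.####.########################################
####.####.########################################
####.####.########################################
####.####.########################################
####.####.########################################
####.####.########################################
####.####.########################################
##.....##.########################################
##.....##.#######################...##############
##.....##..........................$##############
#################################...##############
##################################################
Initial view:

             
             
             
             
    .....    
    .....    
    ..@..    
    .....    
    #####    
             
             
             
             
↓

             
             
             
    .....    
    .....    
    .....    
    ..@..    
    #####    
    #####    
             
             
             
             

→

             
             
             
   .....     
   ......    
   .....#    
   ...@.#    
   ######    
   ######    
             
             
             
             

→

             
             
             
  .....      
  .......    
  .....##    
  ....@##    
  #######    
  #######    
             
             
             
             

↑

             
             
             
             
  .....##    
  .......    
  ....@##    
  .....##    
  #######    
  #######    
             
             
             

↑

             
             
             
             
    ...##    
  .....##    
  ....@..    
  .....##    
  .....##    
  #######    
  #######    
             
             

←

             
             
             
             
    ....##   
   .....##   
   ...@...   
   .....##   
   .....##   
   #######   
   #######   
             
             

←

             
             
             
             
    .....##  
    .....##  
    ..@....  
    .....##  
    .....##  
    #######  
    #######  
             
             

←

             
             
             
             
    ......## 
    ......## 
    ..@..... 
    ......## 
    ......## 
     ####### 
     ####### 
             
             

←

             
             
             
             
    #......##
    #......##
    ..@......
    #......##
    #......##
      #######
      #######
             
             

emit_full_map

#......##
#......##
..@......
#......##
#......##
  #######
  #######

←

             
             
             
             
    ##......#
    ##......#
    ..@......
    ##......#
    ##......#
       ######
       ######
             
             

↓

             
             
             
    ##......#
    ##......#
    .........
    ##@.....#
    ##......#
    #########
       ######
             
             
             

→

             
             
             
   ##......##
   ##......##
   ..........
   ##.@....##
   ##......##
   ##########
      #######
             
             
             

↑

             
             
             
             
   ##......##
   ##......##
   ...@......
   ##......##
   ##......##
   ##########
      #######
             
             

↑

             
             
             
             
    #####    
   ##......##
   ##.@....##
   ..........
   ##......##
   ##......##
   ##########
      #######
             

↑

             
             
             
             
    #####    
    #####    
   ##.@....##
   ##......##
   ..........
   ##......##
   ##......##
   ##########
      #######

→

             
             
             
             
   ######    
   ######    
  ##..@...## 
  ##......## 
  .......... 
  ##......## 
  ##......## 
  ########## 
     ####### 

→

             
             
             
             
  #######    
  #######    
 ##...@..##  
 ##......##  
 ..........  
 ##......##  
 ##......##  
 ##########  
    #######  

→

             
             
             
             
 ########    
 ########    
##....@.##   
##......##   
..........   
##......##   
##......##   
##########   
   #######   

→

             
             
             
             
#########    
#########    
#.....@##    
#......##    
.........    
#......##    
#......##    
#########    
  #######    

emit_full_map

 #########
 #########
##.....@##
##......##
..........
##......##
##......##
##########
   #######


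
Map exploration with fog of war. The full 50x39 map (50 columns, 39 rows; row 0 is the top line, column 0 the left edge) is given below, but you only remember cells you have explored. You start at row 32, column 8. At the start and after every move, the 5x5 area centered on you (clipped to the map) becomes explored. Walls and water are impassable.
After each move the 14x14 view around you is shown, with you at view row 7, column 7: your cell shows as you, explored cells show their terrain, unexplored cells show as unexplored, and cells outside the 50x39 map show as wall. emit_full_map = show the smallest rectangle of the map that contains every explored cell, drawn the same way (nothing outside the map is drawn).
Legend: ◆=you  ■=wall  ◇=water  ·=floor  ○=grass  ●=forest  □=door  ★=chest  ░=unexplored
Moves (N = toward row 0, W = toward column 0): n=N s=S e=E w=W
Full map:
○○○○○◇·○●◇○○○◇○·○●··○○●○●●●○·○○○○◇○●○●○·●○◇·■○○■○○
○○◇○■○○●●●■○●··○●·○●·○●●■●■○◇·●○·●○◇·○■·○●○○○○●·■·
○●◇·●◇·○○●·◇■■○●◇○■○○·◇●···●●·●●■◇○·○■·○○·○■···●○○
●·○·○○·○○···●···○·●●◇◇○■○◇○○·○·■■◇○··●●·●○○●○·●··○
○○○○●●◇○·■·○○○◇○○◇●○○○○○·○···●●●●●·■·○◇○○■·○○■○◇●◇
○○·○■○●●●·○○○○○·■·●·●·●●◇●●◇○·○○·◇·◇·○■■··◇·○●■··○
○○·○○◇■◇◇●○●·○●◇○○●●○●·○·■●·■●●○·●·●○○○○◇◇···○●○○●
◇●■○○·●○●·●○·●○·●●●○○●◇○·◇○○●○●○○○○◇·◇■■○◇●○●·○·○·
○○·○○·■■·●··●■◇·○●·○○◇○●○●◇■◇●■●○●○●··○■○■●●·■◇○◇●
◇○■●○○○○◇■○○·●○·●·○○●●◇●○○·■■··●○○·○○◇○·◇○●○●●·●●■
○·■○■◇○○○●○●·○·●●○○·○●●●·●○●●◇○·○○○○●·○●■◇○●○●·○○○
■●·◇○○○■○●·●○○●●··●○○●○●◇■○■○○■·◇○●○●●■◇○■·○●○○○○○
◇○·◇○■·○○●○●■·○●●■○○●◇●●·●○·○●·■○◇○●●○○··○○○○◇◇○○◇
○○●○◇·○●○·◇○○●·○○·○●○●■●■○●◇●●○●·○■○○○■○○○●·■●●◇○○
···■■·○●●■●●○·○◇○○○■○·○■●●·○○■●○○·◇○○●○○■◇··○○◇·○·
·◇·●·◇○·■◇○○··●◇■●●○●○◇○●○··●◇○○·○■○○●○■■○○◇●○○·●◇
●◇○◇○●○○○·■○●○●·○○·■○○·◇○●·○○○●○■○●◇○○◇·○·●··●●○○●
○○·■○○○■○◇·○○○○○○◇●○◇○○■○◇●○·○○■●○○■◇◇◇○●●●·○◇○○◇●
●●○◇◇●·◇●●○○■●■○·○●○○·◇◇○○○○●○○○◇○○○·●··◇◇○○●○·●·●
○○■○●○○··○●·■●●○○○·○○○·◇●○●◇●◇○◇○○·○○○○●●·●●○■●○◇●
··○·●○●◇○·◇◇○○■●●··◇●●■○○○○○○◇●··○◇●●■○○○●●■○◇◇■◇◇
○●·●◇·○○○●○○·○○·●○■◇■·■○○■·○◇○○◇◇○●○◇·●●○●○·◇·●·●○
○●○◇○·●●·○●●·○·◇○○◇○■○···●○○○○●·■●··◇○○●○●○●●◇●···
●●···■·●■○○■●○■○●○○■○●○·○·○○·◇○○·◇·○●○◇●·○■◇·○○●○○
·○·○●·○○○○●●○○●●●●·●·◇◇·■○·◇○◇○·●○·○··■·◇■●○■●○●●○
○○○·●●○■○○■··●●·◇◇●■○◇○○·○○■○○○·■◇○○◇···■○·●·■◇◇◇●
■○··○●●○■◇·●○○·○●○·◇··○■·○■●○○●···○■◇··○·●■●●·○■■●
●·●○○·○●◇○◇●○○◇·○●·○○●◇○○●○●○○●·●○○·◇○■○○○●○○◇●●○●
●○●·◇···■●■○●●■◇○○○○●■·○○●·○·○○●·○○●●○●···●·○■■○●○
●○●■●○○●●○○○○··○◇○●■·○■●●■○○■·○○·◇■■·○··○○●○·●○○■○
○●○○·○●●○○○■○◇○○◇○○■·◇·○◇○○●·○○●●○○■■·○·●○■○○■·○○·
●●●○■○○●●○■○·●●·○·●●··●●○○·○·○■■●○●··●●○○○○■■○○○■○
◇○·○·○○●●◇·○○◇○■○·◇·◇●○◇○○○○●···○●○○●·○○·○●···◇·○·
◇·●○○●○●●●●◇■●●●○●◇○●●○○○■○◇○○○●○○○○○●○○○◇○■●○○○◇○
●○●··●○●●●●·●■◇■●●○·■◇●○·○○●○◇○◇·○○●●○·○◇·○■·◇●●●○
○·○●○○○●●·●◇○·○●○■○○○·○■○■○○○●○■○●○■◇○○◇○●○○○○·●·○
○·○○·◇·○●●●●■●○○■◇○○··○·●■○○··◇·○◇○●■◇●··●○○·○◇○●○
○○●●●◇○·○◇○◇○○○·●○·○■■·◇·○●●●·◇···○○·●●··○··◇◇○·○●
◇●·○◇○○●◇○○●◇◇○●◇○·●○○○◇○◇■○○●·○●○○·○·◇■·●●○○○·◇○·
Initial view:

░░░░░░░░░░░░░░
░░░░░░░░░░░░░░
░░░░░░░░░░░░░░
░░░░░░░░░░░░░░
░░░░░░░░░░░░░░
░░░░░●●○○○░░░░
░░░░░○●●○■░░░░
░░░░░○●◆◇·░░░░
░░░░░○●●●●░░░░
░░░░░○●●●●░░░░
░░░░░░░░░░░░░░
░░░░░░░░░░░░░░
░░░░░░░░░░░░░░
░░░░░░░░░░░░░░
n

░░░░░░░░░░░░░░
░░░░░░░░░░░░░░
░░░░░░░░░░░░░░
░░░░░░░░░░░░░░
░░░░░░░░░░░░░░
░░░░░○●●○○░░░░
░░░░░●●○○○░░░░
░░░░░○●◆○■░░░░
░░░░░○●●◇·░░░░
░░░░░○●●●●░░░░
░░░░░○●●●●░░░░
░░░░░░░░░░░░░░
░░░░░░░░░░░░░░
░░░░░░░░░░░░░░

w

░░░░░░░░░░░░░░
░░░░░░░░░░░░░░
░░░░░░░░░░░░░░
░░░░░░░░░░░░░░
░░░░░░░░░░░░░░
░░░░░○○●●○○░░░
░░░░░○●●○○○░░░
░░░░░○○◆●○■░░░
░░░░░○○●●◇·░░░
░░░░░●○●●●●░░░
░░░░░░○●●●●░░░
░░░░░░░░░░░░░░
░░░░░░░░░░░░░░
░░░░░░░░░░░░░░

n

░░░░░░░░░░░░░░
░░░░░░░░░░░░░░
░░░░░░░░░░░░░░
░░░░░░░░░░░░░░
░░░░░░░░░░░░░░
░░░░░···■●░░░░
░░░░░○○●●○○░░░
░░░░░○●◆○○○░░░
░░░░░○○●●○■░░░
░░░░░○○●●◇·░░░
░░░░░●○●●●●░░░
░░░░░░○●●●●░░░
░░░░░░░░░░░░░░
░░░░░░░░░░░░░░

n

░░░░░░░░░░░░░░
░░░░░░░░░░░░░░
░░░░░░░░░░░░░░
░░░░░░░░░░░░░░
░░░░░░░░░░░░░░
░░░░░·○●◇○░░░░
░░░░░···■●░░░░
░░░░░○○◆●○○░░░
░░░░░○●●○○○░░░
░░░░░○○●●○■░░░
░░░░░○○●●◇·░░░
░░░░░●○●●●●░░░
░░░░░░○●●●●░░░
░░░░░░░░░░░░░░

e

░░░░░░░░░░░░░░
░░░░░░░░░░░░░░
░░░░░░░░░░░░░░
░░░░░░░░░░░░░░
░░░░░░░░░░░░░░
░░░░·○●◇○◇░░░░
░░░░···■●■░░░░
░░░░○○●◆○○░░░░
░░░░○●●○○○░░░░
░░░░○○●●○■░░░░
░░░░○○●●◇·░░░░
░░░░●○●●●●░░░░
░░░░░○●●●●░░░░
░░░░░░░░░░░░░░

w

░░░░░░░░░░░░░░
░░░░░░░░░░░░░░
░░░░░░░░░░░░░░
░░░░░░░░░░░░░░
░░░░░░░░░░░░░░
░░░░░·○●◇○◇░░░
░░░░░···■●■░░░
░░░░░○○◆●○○░░░
░░░░░○●●○○○░░░
░░░░░○○●●○■░░░
░░░░░○○●●◇·░░░
░░░░░●○●●●●░░░
░░░░░░○●●●●░░░
░░░░░░░░░░░░░░

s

░░░░░░░░░░░░░░
░░░░░░░░░░░░░░
░░░░░░░░░░░░░░
░░░░░░░░░░░░░░
░░░░░·○●◇○◇░░░
░░░░░···■●■░░░
░░░░░○○●●○○░░░
░░░░░○●◆○○○░░░
░░░░░○○●●○■░░░
░░░░░○○●●◇·░░░
░░░░░●○●●●●░░░
░░░░░░○●●●●░░░
░░░░░░░░░░░░░░
░░░░░░░░░░░░░░

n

░░░░░░░░░░░░░░
░░░░░░░░░░░░░░
░░░░░░░░░░░░░░
░░░░░░░░░░░░░░
░░░░░░░░░░░░░░
░░░░░·○●◇○◇░░░
░░░░░···■●■░░░
░░░░░○○◆●○○░░░
░░░░░○●●○○○░░░
░░░░░○○●●○■░░░
░░░░░○○●●◇·░░░
░░░░░●○●●●●░░░
░░░░░░○●●●●░░░
░░░░░░░░░░░░░░

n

░░░░░░░░░░░░░░
░░░░░░░░░░░░░░
░░░░░░░░░░░░░░
░░░░░░░░░░░░░░
░░░░░░░░░░░░░░
░░░░░●●○■◇░░░░
░░░░░·○●◇○◇░░░
░░░░░··◆■●■░░░
░░░░░○○●●○○░░░
░░░░░○●●○○○░░░
░░░░░○○●●○■░░░
░░░░░○○●●◇·░░░
░░░░░●○●●●●░░░
░░░░░░○●●●●░░░

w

■░░░░░░░░░░░░░
■░░░░░░░░░░░░░
■░░░░░░░░░░░░░
■░░░░░░░░░░░░░
■░░░░░░░░░░░░░
■░░░░○●●○■◇░░░
■░░░░○·○●◇○◇░░
■░░░░◇·◆·■●■░░
■░░░░●○○●●○○░░
■░░░░·○●●○○○░░
■░░░░░○○●●○■░░
■░░░░░○○●●◇·░░
■░░░░░●○●●●●░░
■░░░░░░○●●●●░░

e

░░░░░░░░░░░░░░
░░░░░░░░░░░░░░
░░░░░░░░░░░░░░
░░░░░░░░░░░░░░
░░░░░░░░░░░░░░
░░░░○●●○■◇░░░░
░░░░○·○●◇○◇░░░
░░░░◇··◆■●■░░░
░░░░●○○●●○○░░░
░░░░·○●●○○○░░░
░░░░░○○●●○■░░░
░░░░░○○●●◇·░░░
░░░░░●○●●●●░░░
░░░░░░○●●●●░░░

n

░░░░░░░░░░░░░░
░░░░░░░░░░░░░░
░░░░░░░░░░░░░░
░░░░░░░░░░░░░░
░░░░░░░░░░░░░░
░░░░░●○■○○░░░░
░░░░○●●○■◇░░░░
░░░░○·○◆◇○◇░░░
░░░░◇···■●■░░░
░░░░●○○●●○○░░░
░░░░·○●●○○○░░░
░░░░░○○●●○■░░░
░░░░░○○●●◇·░░░
░░░░░●○●●●●░░░

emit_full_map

░●○■○○░
○●●○■◇░
○·○◆◇○◇
◇···■●■
●○○●●○○
·○●●○○○
░○○●●○■
░○○●●◇·
░●○●●●●
░░○●●●●

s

░░░░░░░░░░░░░░
░░░░░░░░░░░░░░
░░░░░░░░░░░░░░
░░░░░░░░░░░░░░
░░░░░●○■○○░░░░
░░░░○●●○■◇░░░░
░░░░○·○●◇○◇░░░
░░░░◇··◆■●■░░░
░░░░●○○●●○○░░░
░░░░·○●●○○○░░░
░░░░░○○●●○■░░░
░░░░░○○●●◇·░░░
░░░░░●○●●●●░░░
░░░░░░○●●●●░░░

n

░░░░░░░░░░░░░░
░░░░░░░░░░░░░░
░░░░░░░░░░░░░░
░░░░░░░░░░░░░░
░░░░░░░░░░░░░░
░░░░░●○■○○░░░░
░░░░○●●○■◇░░░░
░░░░○·○◆◇○◇░░░
░░░░◇···■●■░░░
░░░░●○○●●○○░░░
░░░░·○●●○○○░░░
░░░░░○○●●○■░░░
░░░░░○○●●◇·░░░
░░░░░●○●●●●░░░

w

■░░░░░░░░░░░░░
■░░░░░░░░░░░░░
■░░░░░░░░░░░░░
■░░░░░░░░░░░░░
■░░░░░░░░░░░░░
■░░░░●●○■○○░░░
■░░░░○●●○■◇░░░
■░░░░○·◆●◇○◇░░
■░░░░◇···■●■░░
■░░░░●○○●●○○░░
■░░░░·○●●○○○░░
■░░░░░○○●●○■░░
■░░░░░○○●●◇·░░
■░░░░░●○●●●●░░

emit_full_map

●●○■○○░
○●●○■◇░
○·◆●◇○◇
◇···■●■
●○○●●○○
·○●●○○○
░○○●●○■
░○○●●◇·
░●○●●●●
░░○●●●●
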